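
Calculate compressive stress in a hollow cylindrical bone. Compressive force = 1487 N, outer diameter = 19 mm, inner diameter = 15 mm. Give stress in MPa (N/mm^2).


A = pi*(r_o^2 - r_i^2)
r_o = 9.5 mm, r_i = 7.5 mm
A = 106.814 mm^2
sigma = F/A = 1487 / 106.814
sigma = 13.92 MPa


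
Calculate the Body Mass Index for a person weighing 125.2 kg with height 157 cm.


BMI = weight / height^2
height = 157 cm = 1.57 m
BMI = 125.2 / 1.57^2
BMI = 50.79 kg/m^2


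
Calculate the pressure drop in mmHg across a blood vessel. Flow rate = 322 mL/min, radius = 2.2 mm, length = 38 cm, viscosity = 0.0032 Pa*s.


dP = 8*mu*L*Q / (pi*r^4)
Q = 322 mL/min = 5.36667e-06 m^3/s
dP = 709.395 Pa = 709.395 / 133.322 mmHg = 5.321 mmHg


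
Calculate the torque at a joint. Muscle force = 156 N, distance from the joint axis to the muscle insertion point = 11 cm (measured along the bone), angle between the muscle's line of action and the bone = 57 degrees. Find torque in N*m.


Torque = F * d * sin(theta)   (moment arm = d*sin(theta))
d = 11 cm = 0.11 m
Torque = 156 * 0.11 * sin(57)
Torque = 14.39 N*m


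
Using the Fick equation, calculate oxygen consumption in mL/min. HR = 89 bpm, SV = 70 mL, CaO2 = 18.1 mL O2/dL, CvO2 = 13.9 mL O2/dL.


CO = HR*SV = 89*70/1000 = 6.23 L/min
a-v O2 diff = 18.1 - 13.9 = 4.2 mL/dL
VO2 = CO * (CaO2-CvO2) * 10 dL/L
VO2 = 6.23 * 4.2 * 10
VO2 = 261.7 mL/min


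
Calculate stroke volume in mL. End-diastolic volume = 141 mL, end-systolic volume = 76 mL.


SV = EDV - ESV
SV = 141 - 76
SV = 65 mL


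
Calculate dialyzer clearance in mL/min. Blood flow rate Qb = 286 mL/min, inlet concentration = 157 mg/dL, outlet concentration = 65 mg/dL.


K = Qb * (Cb_in - Cb_out) / Cb_in
K = 286 * (157 - 65) / 157
K = 167.6 mL/min


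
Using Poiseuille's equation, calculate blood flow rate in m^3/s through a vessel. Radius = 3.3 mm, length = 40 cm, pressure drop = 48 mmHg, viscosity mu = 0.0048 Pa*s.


Q = pi*r^4*dP / (8*mu*L)
r = 0.0033 m, L = 0.4 m
dP = 48 mmHg = 6399.456 Pa
Q = 1.5522e-04 m^3/s


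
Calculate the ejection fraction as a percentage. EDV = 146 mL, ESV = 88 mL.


SV = EDV - ESV = 146 - 88 = 58 mL
EF = SV/EDV * 100 = 58/146 * 100
EF = 39.73%


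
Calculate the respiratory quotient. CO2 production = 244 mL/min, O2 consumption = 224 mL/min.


RQ = VCO2 / VO2
RQ = 244 / 224
RQ = 1.089


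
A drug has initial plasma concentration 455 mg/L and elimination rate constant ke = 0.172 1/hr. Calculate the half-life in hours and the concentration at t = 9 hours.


t_half = ln(2) / ke = 0.693147 / 0.172 = 4.03 hr
C(t) = C0 * exp(-ke*t) = 455 * exp(-0.172*9)
C(9) = 96.77 mg/L


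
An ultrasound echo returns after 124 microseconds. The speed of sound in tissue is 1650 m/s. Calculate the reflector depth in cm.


depth = c * t / 2
t = 124 us = 1.2400e-04 s
depth = 1650 * 1.2400e-04 / 2
depth = 0.1023 m = 10.23 cm


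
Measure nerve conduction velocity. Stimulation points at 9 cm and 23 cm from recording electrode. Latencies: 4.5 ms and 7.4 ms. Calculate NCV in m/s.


Distance = (23 - 9) / 100 = 0.14 m
dt = (7.4 - 4.5) / 1000 = 0.0029 s
NCV = dist / dt = 48.28 m/s


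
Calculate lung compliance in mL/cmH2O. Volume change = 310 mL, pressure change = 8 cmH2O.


C = dV / dP
C = 310 / 8
C = 38.75 mL/cmH2O


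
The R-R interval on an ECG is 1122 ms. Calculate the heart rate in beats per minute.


HR = 60 / RR_interval(s)
RR = 1122 ms = 1.122 s
HR = 60 / 1.122 = 53.48 bpm


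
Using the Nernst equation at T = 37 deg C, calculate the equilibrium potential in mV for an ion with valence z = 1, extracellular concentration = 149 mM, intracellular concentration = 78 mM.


E = (RT/(zF)) * ln(C_out/C_in)
T = 37 + 273.15 = 310.15 K
E = (8.314 * 310.15 / (1 * 96485)) * ln(149/78)
E = 17.3 mV


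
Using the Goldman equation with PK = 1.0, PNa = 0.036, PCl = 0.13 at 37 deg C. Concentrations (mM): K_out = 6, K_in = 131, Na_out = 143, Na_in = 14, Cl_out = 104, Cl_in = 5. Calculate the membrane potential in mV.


Vm = (RT/F)*ln((PK*Ko + PNa*Nao + PCl*Cli)/(PK*Ki + PNa*Nai + PCl*Clo))
Numer = 11.798, Denom = 145.024
Vm = -67.05 mV


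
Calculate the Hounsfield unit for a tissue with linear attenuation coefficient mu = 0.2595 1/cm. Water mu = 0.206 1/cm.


HU = ((mu_tissue - mu_water) / mu_water) * 1000
HU = ((0.2595 - 0.206) / 0.206) * 1000
HU = 259.7


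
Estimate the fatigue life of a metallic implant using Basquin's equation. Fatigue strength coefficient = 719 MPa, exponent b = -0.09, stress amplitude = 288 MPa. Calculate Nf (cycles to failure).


sigma_a = sigma_f' * (2Nf)^b
2Nf = (sigma_a/sigma_f')^(1/b)
2Nf = (288/719)^(1/-0.09)
2Nf = 25992.552
Nf = 1.3e+04


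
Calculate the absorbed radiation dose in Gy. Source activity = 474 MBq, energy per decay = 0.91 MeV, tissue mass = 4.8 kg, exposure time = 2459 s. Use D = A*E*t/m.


A = 474 MBq = 4.7400e+08 Bq
E = 0.91 MeV = 1.45782e-13 J
D = A*E*t/m = 4.7400e+08*1.45782e-13*2459/4.8
D = 0.0354 Gy


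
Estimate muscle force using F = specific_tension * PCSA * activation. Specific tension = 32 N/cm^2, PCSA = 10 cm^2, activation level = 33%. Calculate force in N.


F = sigma * PCSA * activation
F = 32 * 10 * 0.33
F = 105.6 N


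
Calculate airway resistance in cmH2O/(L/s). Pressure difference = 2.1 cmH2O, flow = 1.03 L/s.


R = dP / flow
R = 2.1 / 1.03
R = 2.039 cmH2O/(L/s)


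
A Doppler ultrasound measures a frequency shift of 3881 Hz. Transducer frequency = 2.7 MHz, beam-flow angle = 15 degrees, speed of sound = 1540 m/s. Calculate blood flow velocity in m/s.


v = fd * c / (2 * f0 * cos(theta))
v = 3881 * 1540 / (2 * 2.7000e+06 * cos(15))
v = 1.146 m/s


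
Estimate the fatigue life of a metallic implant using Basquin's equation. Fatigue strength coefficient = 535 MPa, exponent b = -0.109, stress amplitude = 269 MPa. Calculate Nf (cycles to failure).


sigma_a = sigma_f' * (2Nf)^b
2Nf = (sigma_a/sigma_f')^(1/b)
2Nf = (269/535)^(1/-0.109)
2Nf = 548.8622
Nf = 274.4


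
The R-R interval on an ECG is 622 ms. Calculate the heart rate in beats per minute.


HR = 60 / RR_interval(s)
RR = 622 ms = 0.622 s
HR = 60 / 0.622 = 96.46 bpm


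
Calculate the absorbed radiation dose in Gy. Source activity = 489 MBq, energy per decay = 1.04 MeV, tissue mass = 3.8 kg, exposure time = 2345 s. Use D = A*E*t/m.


A = 489 MBq = 4.8900e+08 Bq
E = 1.04 MeV = 1.66608e-13 J
D = A*E*t/m = 4.8900e+08*1.66608e-13*2345/3.8
D = 0.05028 Gy


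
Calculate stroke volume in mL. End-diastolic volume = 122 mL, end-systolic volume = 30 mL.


SV = EDV - ESV
SV = 122 - 30
SV = 92 mL


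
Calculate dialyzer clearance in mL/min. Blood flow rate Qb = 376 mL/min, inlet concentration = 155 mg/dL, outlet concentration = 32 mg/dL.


K = Qb * (Cb_in - Cb_out) / Cb_in
K = 376 * (155 - 32) / 155
K = 298.4 mL/min


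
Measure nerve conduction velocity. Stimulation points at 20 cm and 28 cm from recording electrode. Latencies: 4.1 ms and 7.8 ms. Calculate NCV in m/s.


Distance = (28 - 20) / 100 = 0.08 m
dt = (7.8 - 4.1) / 1000 = 0.0037 s
NCV = dist / dt = 21.62 m/s


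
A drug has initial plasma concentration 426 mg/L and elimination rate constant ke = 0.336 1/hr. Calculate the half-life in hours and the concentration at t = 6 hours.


t_half = ln(2) / ke = 0.693147 / 0.336 = 2.063 hr
C(t) = C0 * exp(-ke*t) = 426 * exp(-0.336*6)
C(6) = 56.74 mg/L


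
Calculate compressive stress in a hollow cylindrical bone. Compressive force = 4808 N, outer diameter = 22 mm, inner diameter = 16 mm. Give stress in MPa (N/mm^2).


A = pi*(r_o^2 - r_i^2)
r_o = 11 mm, r_i = 8 mm
A = 179.071 mm^2
sigma = F/A = 4808 / 179.071
sigma = 26.85 MPa


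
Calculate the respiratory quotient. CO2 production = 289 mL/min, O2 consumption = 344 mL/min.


RQ = VCO2 / VO2
RQ = 289 / 344
RQ = 0.8401


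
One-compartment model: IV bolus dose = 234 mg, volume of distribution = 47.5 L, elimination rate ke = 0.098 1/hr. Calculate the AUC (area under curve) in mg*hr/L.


C0 = Dose/Vd = 234/47.5 = 4.92632 mg/L
AUC = C0/ke = 4.92632/0.098
AUC = 50.27 mg*hr/L


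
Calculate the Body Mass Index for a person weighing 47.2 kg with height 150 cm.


BMI = weight / height^2
height = 150 cm = 1.5 m
BMI = 47.2 / 1.5^2
BMI = 20.98 kg/m^2


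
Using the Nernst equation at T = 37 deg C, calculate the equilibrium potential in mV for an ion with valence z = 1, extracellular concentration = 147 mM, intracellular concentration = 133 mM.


E = (RT/(zF)) * ln(C_out/C_in)
T = 37 + 273.15 = 310.15 K
E = (8.314 * 310.15 / (1 * 96485)) * ln(147/133)
E = 2.675 mV


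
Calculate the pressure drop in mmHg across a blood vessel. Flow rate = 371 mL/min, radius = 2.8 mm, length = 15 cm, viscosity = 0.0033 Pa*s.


dP = 8*mu*L*Q / (pi*r^4)
Q = 371 mL/min = 6.18333e-06 m^3/s
dP = 126.805 Pa = 126.805 / 133.322 mmHg = 0.9511 mmHg


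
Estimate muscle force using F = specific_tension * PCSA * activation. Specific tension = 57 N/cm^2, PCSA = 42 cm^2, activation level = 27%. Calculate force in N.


F = sigma * PCSA * activation
F = 57 * 42 * 0.27
F = 646.4 N


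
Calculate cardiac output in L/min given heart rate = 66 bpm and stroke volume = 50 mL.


CO = HR * SV
CO = 66 * 50 / 1000
CO = 3.3 L/min


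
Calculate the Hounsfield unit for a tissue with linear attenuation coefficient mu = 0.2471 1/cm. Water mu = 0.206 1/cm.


HU = ((mu_tissue - mu_water) / mu_water) * 1000
HU = ((0.2471 - 0.206) / 0.206) * 1000
HU = 199.5


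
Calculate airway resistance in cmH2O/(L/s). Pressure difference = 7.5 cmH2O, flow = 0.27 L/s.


R = dP / flow
R = 7.5 / 0.27
R = 27.78 cmH2O/(L/s)


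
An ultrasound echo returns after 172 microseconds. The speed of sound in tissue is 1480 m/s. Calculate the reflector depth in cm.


depth = c * t / 2
t = 172 us = 1.7200e-04 s
depth = 1480 * 1.7200e-04 / 2
depth = 0.12728 m = 12.728 cm


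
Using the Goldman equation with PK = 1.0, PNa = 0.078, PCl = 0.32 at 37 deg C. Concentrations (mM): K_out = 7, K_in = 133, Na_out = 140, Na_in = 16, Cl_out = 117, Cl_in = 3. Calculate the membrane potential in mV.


Vm = (RT/F)*ln((PK*Ko + PNa*Nao + PCl*Cli)/(PK*Ki + PNa*Nai + PCl*Clo))
Numer = 18.88, Denom = 171.688
Vm = -59 mV


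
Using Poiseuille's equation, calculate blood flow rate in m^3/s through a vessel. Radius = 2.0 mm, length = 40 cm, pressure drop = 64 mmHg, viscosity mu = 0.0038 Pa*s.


Q = pi*r^4*dP / (8*mu*L)
r = 0.002 m, L = 0.4 m
dP = 64 mmHg = 8532.608 Pa
Q = 3.5271e-05 m^3/s


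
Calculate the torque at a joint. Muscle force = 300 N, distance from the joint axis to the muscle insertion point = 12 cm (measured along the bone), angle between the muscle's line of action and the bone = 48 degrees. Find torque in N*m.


Torque = F * d * sin(theta)   (moment arm = d*sin(theta))
d = 12 cm = 0.12 m
Torque = 300 * 0.12 * sin(48)
Torque = 26.75 N*m


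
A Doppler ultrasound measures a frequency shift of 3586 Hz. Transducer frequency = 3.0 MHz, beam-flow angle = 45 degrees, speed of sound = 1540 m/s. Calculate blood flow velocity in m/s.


v = fd * c / (2 * f0 * cos(theta))
v = 3586 * 1540 / (2 * 3.0000e+06 * cos(45))
v = 1.302 m/s


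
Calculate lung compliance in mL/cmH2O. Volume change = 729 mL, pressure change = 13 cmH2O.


C = dV / dP
C = 729 / 13
C = 56.08 mL/cmH2O


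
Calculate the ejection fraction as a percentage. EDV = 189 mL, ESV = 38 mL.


SV = EDV - ESV = 189 - 38 = 151 mL
EF = SV/EDV * 100 = 151/189 * 100
EF = 79.89%


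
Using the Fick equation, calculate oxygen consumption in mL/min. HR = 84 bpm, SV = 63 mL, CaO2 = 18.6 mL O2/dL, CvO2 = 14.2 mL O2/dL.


CO = HR*SV = 84*63/1000 = 5.292 L/min
a-v O2 diff = 18.6 - 14.2 = 4.4 mL/dL
VO2 = CO * (CaO2-CvO2) * 10 dL/L
VO2 = 5.292 * 4.4 * 10
VO2 = 232.8 mL/min


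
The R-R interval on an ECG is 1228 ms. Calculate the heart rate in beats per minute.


HR = 60 / RR_interval(s)
RR = 1228 ms = 1.228 s
HR = 60 / 1.228 = 48.86 bpm


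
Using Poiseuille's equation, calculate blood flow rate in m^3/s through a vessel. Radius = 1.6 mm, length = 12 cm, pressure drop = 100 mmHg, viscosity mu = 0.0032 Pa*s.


Q = pi*r^4*dP / (8*mu*L)
r = 0.0016 m, L = 0.12 m
dP = 100 mmHg = 13332.2 Pa
Q = 8.9353e-05 m^3/s


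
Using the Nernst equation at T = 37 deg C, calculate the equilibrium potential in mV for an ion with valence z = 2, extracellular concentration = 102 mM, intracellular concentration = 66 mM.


E = (RT/(zF)) * ln(C_out/C_in)
T = 37 + 273.15 = 310.15 K
E = (8.314 * 310.15 / (2 * 96485)) * ln(102/66)
E = 5.817 mV


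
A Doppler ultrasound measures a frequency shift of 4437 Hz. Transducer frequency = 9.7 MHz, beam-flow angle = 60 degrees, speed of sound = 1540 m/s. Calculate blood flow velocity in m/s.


v = fd * c / (2 * f0 * cos(theta))
v = 4437 * 1540 / (2 * 9.7000e+06 * cos(60))
v = 0.7044 m/s


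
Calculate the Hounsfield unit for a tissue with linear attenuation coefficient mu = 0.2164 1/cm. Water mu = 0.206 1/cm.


HU = ((mu_tissue - mu_water) / mu_water) * 1000
HU = ((0.2164 - 0.206) / 0.206) * 1000
HU = 50.49


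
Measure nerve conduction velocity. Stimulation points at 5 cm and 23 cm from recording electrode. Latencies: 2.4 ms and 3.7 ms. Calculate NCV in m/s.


Distance = (23 - 5) / 100 = 0.18 m
dt = (3.7 - 2.4) / 1000 = 0.0013 s
NCV = dist / dt = 138.5 m/s


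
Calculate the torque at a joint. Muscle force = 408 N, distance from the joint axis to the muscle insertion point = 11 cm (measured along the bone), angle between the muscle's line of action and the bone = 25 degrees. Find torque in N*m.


Torque = F * d * sin(theta)   (moment arm = d*sin(theta))
d = 11 cm = 0.11 m
Torque = 408 * 0.11 * sin(25)
Torque = 18.97 N*m


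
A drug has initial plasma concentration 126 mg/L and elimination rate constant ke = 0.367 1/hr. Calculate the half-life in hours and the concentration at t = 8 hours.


t_half = ln(2) / ke = 0.693147 / 0.367 = 1.889 hr
C(t) = C0 * exp(-ke*t) = 126 * exp(-0.367*8)
C(8) = 6.688 mg/L


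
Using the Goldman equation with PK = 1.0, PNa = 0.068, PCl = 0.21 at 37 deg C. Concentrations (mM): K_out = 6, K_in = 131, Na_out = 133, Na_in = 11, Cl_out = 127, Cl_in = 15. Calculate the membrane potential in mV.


Vm = (RT/F)*ln((PK*Ko + PNa*Nao + PCl*Cli)/(PK*Ki + PNa*Nai + PCl*Clo))
Numer = 18.194, Denom = 158.418
Vm = -57.84 mV


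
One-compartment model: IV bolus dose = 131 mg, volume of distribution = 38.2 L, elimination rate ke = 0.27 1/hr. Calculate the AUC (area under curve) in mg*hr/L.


C0 = Dose/Vd = 131/38.2 = 3.42932 mg/L
AUC = C0/ke = 3.42932/0.27
AUC = 12.7 mg*hr/L


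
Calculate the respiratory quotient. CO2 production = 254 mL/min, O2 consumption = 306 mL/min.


RQ = VCO2 / VO2
RQ = 254 / 306
RQ = 0.8301


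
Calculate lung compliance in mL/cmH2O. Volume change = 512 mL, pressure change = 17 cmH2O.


C = dV / dP
C = 512 / 17
C = 30.12 mL/cmH2O


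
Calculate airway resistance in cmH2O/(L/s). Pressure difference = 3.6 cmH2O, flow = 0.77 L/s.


R = dP / flow
R = 3.6 / 0.77
R = 4.675 cmH2O/(L/s)


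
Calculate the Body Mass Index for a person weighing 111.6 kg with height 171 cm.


BMI = weight / height^2
height = 171 cm = 1.71 m
BMI = 111.6 / 1.71^2
BMI = 38.17 kg/m^2


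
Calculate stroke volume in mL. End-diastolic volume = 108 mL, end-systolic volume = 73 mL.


SV = EDV - ESV
SV = 108 - 73
SV = 35 mL


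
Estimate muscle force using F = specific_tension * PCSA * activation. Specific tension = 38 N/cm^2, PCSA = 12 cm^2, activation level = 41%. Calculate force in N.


F = sigma * PCSA * activation
F = 38 * 12 * 0.41
F = 187 N


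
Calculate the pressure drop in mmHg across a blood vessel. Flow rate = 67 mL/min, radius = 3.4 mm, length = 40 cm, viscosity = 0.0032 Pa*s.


dP = 8*mu*L*Q / (pi*r^4)
Q = 67 mL/min = 1.11667e-06 m^3/s
dP = 27.237 Pa = 27.237 / 133.322 mmHg = 0.2043 mmHg


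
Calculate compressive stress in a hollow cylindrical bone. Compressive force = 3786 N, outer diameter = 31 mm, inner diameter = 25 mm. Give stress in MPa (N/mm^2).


A = pi*(r_o^2 - r_i^2)
r_o = 15.5 mm, r_i = 12.5 mm
A = 263.894 mm^2
sigma = F/A = 3786 / 263.894
sigma = 14.35 MPa


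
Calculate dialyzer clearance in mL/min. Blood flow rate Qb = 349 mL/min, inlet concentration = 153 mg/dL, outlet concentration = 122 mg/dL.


K = Qb * (Cb_in - Cb_out) / Cb_in
K = 349 * (153 - 122) / 153
K = 70.71 mL/min


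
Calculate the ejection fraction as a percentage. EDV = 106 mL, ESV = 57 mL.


SV = EDV - ESV = 106 - 57 = 49 mL
EF = SV/EDV * 100 = 49/106 * 100
EF = 46.23%


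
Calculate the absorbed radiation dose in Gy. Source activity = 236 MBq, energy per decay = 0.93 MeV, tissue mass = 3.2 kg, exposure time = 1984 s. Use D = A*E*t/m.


A = 236 MBq = 2.3600e+08 Bq
E = 0.93 MeV = 1.48986e-13 J
D = A*E*t/m = 2.3600e+08*1.48986e-13*1984/3.2
D = 0.0218 Gy


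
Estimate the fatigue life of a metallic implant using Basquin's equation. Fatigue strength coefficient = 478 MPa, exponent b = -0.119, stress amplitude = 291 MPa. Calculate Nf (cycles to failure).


sigma_a = sigma_f' * (2Nf)^b
2Nf = (sigma_a/sigma_f')^(1/b)
2Nf = (291/478)^(1/-0.119)
2Nf = 64.746711
Nf = 32.37


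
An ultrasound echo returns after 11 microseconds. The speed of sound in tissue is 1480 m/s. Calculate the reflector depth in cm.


depth = c * t / 2
t = 11 us = 1.1000e-05 s
depth = 1480 * 1.1000e-05 / 2
depth = 0.00814 m = 0.814 cm


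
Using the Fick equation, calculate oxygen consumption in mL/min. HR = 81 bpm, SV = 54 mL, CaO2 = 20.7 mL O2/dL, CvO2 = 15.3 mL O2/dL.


CO = HR*SV = 81*54/1000 = 4.374 L/min
a-v O2 diff = 20.7 - 15.3 = 5.4 mL/dL
VO2 = CO * (CaO2-CvO2) * 10 dL/L
VO2 = 4.374 * 5.4 * 10
VO2 = 236.2 mL/min


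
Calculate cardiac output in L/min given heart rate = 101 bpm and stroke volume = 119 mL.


CO = HR * SV
CO = 101 * 119 / 1000
CO = 12.02 L/min


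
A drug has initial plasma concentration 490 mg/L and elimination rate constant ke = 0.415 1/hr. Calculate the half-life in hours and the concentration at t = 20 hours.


t_half = ln(2) / ke = 0.693147 / 0.415 = 1.67 hr
C(t) = C0 * exp(-ke*t) = 490 * exp(-0.415*20)
C(20) = 0.1218 mg/L


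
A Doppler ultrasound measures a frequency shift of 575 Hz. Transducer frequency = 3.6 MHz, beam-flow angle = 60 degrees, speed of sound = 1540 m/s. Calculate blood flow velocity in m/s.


v = fd * c / (2 * f0 * cos(theta))
v = 575 * 1540 / (2 * 3.6000e+06 * cos(60))
v = 0.246 m/s


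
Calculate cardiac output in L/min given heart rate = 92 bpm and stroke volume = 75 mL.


CO = HR * SV
CO = 92 * 75 / 1000
CO = 6.9 L/min


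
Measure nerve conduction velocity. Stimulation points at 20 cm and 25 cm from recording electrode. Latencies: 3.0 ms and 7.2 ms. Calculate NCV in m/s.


Distance = (25 - 20) / 100 = 0.05 m
dt = (7.2 - 3.0) / 1000 = 0.0042 s
NCV = dist / dt = 11.9 m/s


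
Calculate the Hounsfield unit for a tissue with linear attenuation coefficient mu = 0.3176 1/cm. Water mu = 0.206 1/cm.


HU = ((mu_tissue - mu_water) / mu_water) * 1000
HU = ((0.3176 - 0.206) / 0.206) * 1000
HU = 541.7


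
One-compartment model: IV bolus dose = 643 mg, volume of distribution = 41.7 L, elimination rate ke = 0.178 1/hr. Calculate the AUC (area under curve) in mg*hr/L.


C0 = Dose/Vd = 643/41.7 = 15.4197 mg/L
AUC = C0/ke = 15.4197/0.178
AUC = 86.63 mg*hr/L


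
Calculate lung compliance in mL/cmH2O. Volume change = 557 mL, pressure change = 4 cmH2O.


C = dV / dP
C = 557 / 4
C = 139.2 mL/cmH2O


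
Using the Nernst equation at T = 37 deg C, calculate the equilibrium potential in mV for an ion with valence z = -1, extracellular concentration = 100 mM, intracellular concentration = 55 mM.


E = (RT/(zF)) * ln(C_out/C_in)
T = 37 + 273.15 = 310.15 K
E = (8.314 * 310.15 / (-1 * 96485)) * ln(100/55)
E = -15.98 mV


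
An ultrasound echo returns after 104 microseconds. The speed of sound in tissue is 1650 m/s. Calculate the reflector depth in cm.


depth = c * t / 2
t = 104 us = 1.0400e-04 s
depth = 1650 * 1.0400e-04 / 2
depth = 0.0858 m = 8.58 cm


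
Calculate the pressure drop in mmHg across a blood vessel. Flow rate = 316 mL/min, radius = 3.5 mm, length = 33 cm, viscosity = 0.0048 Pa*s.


dP = 8*mu*L*Q / (pi*r^4)
Q = 316 mL/min = 5.26667e-06 m^3/s
dP = 141.566 Pa = 141.566 / 133.322 mmHg = 1.062 mmHg


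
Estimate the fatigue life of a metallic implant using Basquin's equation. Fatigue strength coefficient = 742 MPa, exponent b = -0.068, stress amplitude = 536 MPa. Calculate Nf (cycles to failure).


sigma_a = sigma_f' * (2Nf)^b
2Nf = (sigma_a/sigma_f')^(1/b)
2Nf = (536/742)^(1/-0.068)
2Nf = 119.41141
Nf = 59.71


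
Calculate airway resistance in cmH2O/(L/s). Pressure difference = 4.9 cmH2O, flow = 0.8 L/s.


R = dP / flow
R = 4.9 / 0.8
R = 6.125 cmH2O/(L/s)


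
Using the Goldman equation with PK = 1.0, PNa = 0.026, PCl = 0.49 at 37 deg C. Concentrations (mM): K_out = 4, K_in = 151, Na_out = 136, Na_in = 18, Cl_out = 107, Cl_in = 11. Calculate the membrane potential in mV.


Vm = (RT/F)*ln((PK*Ko + PNa*Nao + PCl*Cli)/(PK*Ki + PNa*Nai + PCl*Clo))
Numer = 12.926, Denom = 203.898
Vm = -73.72 mV


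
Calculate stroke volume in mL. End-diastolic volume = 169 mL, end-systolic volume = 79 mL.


SV = EDV - ESV
SV = 169 - 79
SV = 90 mL


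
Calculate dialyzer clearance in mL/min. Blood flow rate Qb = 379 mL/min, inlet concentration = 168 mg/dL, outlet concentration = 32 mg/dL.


K = Qb * (Cb_in - Cb_out) / Cb_in
K = 379 * (168 - 32) / 168
K = 306.8 mL/min


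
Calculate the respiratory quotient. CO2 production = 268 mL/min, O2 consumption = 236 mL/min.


RQ = VCO2 / VO2
RQ = 268 / 236
RQ = 1.136


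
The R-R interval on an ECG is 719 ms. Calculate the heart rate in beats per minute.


HR = 60 / RR_interval(s)
RR = 719 ms = 0.719 s
HR = 60 / 0.719 = 83.45 bpm


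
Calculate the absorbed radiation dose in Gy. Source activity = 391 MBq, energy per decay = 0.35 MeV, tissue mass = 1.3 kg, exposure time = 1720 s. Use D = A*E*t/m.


A = 391 MBq = 3.9100e+08 Bq
E = 0.35 MeV = 5.607e-14 J
D = A*E*t/m = 3.9100e+08*5.607e-14*1720/1.3
D = 0.02901 Gy


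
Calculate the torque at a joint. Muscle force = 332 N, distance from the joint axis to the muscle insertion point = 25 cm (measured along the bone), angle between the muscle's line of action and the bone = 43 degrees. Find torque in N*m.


Torque = F * d * sin(theta)   (moment arm = d*sin(theta))
d = 25 cm = 0.25 m
Torque = 332 * 0.25 * sin(43)
Torque = 56.61 N*m


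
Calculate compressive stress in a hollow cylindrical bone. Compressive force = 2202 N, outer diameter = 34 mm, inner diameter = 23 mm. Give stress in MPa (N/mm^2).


A = pi*(r_o^2 - r_i^2)
r_o = 17 mm, r_i = 11.5 mm
A = 492.445 mm^2
sigma = F/A = 2202 / 492.445
sigma = 4.472 MPa


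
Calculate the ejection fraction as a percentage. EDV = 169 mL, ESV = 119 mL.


SV = EDV - ESV = 169 - 119 = 50 mL
EF = SV/EDV * 100 = 50/169 * 100
EF = 29.59%


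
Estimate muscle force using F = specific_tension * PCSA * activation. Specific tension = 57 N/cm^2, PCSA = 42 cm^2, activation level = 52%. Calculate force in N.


F = sigma * PCSA * activation
F = 57 * 42 * 0.52
F = 1245 N


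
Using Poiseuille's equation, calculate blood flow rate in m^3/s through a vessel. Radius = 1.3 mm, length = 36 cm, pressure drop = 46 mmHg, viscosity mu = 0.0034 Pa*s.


Q = pi*r^4*dP / (8*mu*L)
r = 0.0013 m, L = 0.36 m
dP = 46 mmHg = 6132.812 Pa
Q = 5.6197e-06 m^3/s


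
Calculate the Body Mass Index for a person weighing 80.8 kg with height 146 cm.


BMI = weight / height^2
height = 146 cm = 1.46 m
BMI = 80.8 / 1.46^2
BMI = 37.91 kg/m^2


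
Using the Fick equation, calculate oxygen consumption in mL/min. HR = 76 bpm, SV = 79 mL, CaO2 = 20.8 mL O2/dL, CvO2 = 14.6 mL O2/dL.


CO = HR*SV = 76*79/1000 = 6.004 L/min
a-v O2 diff = 20.8 - 14.6 = 6.2 mL/dL
VO2 = CO * (CaO2-CvO2) * 10 dL/L
VO2 = 6.004 * 6.2 * 10
VO2 = 372.2 mL/min


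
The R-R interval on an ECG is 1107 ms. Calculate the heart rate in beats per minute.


HR = 60 / RR_interval(s)
RR = 1107 ms = 1.107 s
HR = 60 / 1.107 = 54.2 bpm


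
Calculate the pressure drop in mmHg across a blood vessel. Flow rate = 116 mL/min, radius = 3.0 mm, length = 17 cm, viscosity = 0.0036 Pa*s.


dP = 8*mu*L*Q / (pi*r^4)
Q = 116 mL/min = 1.93333e-06 m^3/s
dP = 37.1974 Pa = 37.1974 / 133.322 mmHg = 0.279 mmHg


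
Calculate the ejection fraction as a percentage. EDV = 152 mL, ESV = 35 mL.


SV = EDV - ESV = 152 - 35 = 117 mL
EF = SV/EDV * 100 = 117/152 * 100
EF = 76.97%


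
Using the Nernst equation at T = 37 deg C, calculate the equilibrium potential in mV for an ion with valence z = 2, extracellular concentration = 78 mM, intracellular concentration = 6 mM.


E = (RT/(zF)) * ln(C_out/C_in)
T = 37 + 273.15 = 310.15 K
E = (8.314 * 310.15 / (2 * 96485)) * ln(78/6)
E = 34.27 mV


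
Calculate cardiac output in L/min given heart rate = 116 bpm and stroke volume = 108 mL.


CO = HR * SV
CO = 116 * 108 / 1000
CO = 12.53 L/min


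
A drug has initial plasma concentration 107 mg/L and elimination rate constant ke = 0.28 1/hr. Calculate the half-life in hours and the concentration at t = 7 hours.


t_half = ln(2) / ke = 0.693147 / 0.28 = 2.476 hr
C(t) = C0 * exp(-ke*t) = 107 * exp(-0.28*7)
C(7) = 15.07 mg/L


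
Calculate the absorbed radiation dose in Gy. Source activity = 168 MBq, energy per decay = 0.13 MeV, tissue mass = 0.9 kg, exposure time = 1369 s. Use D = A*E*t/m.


A = 168 MBq = 1.6800e+08 Bq
E = 0.13 MeV = 2.0826e-14 J
D = A*E*t/m = 1.6800e+08*2.0826e-14*1369/0.9
D = 0.005322 Gy


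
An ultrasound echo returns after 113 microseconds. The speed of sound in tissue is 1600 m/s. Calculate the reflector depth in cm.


depth = c * t / 2
t = 113 us = 1.1300e-04 s
depth = 1600 * 1.1300e-04 / 2
depth = 0.0904 m = 9.04 cm


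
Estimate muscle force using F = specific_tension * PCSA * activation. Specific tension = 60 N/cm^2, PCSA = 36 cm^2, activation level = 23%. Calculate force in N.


F = sigma * PCSA * activation
F = 60 * 36 * 0.23
F = 496.8 N


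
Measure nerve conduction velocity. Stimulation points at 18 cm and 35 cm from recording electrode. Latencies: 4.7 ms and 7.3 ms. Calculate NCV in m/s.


Distance = (35 - 18) / 100 = 0.17 m
dt = (7.3 - 4.7) / 1000 = 0.0026 s
NCV = dist / dt = 65.38 m/s


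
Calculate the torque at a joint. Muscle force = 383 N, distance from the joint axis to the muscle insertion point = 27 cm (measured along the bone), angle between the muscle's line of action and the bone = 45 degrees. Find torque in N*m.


Torque = F * d * sin(theta)   (moment arm = d*sin(theta))
d = 27 cm = 0.27 m
Torque = 383 * 0.27 * sin(45)
Torque = 73.12 N*m


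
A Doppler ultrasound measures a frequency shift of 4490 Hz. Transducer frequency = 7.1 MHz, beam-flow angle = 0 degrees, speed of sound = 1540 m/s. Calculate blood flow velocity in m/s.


v = fd * c / (2 * f0 * cos(theta))
v = 4490 * 1540 / (2 * 7.1000e+06 * cos(0))
v = 0.4869 m/s


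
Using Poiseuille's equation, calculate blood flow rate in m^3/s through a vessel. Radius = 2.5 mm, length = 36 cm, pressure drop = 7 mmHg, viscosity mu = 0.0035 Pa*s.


Q = pi*r^4*dP / (8*mu*L)
r = 0.0025 m, L = 0.36 m
dP = 7 mmHg = 933.254 Pa
Q = 1.1362e-05 m^3/s


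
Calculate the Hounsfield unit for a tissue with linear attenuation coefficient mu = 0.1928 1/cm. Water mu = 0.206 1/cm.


HU = ((mu_tissue - mu_water) / mu_water) * 1000
HU = ((0.1928 - 0.206) / 0.206) * 1000
HU = -64.08


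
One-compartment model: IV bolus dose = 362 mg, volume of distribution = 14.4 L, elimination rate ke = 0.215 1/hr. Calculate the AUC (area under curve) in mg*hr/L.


C0 = Dose/Vd = 362/14.4 = 25.1389 mg/L
AUC = C0/ke = 25.1389/0.215
AUC = 116.9 mg*hr/L


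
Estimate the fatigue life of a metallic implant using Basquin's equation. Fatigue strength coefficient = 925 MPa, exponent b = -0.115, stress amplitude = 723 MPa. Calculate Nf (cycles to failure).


sigma_a = sigma_f' * (2Nf)^b
2Nf = (sigma_a/sigma_f')^(1/b)
2Nf = (723/925)^(1/-0.115)
2Nf = 8.5204917
Nf = 4.26


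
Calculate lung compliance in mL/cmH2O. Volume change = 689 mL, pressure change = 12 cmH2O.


C = dV / dP
C = 689 / 12
C = 57.42 mL/cmH2O


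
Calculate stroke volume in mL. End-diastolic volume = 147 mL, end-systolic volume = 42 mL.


SV = EDV - ESV
SV = 147 - 42
SV = 105 mL


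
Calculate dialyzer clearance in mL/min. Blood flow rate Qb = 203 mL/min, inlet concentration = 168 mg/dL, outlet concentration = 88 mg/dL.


K = Qb * (Cb_in - Cb_out) / Cb_in
K = 203 * (168 - 88) / 168
K = 96.67 mL/min


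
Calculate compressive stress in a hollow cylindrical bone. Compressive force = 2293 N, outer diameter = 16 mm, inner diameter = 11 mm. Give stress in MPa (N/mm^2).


A = pi*(r_o^2 - r_i^2)
r_o = 8 mm, r_i = 5.5 mm
A = 106.029 mm^2
sigma = F/A = 2293 / 106.029
sigma = 21.63 MPa


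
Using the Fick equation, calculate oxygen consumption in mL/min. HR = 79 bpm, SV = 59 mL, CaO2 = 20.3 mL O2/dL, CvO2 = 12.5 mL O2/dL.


CO = HR*SV = 79*59/1000 = 4.661 L/min
a-v O2 diff = 20.3 - 12.5 = 7.8 mL/dL
VO2 = CO * (CaO2-CvO2) * 10 dL/L
VO2 = 4.661 * 7.8 * 10
VO2 = 363.6 mL/min


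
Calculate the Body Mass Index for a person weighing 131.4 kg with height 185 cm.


BMI = weight / height^2
height = 185 cm = 1.85 m
BMI = 131.4 / 1.85^2
BMI = 38.39 kg/m^2


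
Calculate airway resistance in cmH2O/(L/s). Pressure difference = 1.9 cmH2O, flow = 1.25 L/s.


R = dP / flow
R = 1.9 / 1.25
R = 1.52 cmH2O/(L/s)


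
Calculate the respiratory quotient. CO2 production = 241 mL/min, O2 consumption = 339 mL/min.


RQ = VCO2 / VO2
RQ = 241 / 339
RQ = 0.7109


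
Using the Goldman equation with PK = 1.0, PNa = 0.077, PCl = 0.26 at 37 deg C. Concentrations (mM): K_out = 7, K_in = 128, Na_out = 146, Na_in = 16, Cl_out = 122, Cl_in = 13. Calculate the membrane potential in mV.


Vm = (RT/F)*ln((PK*Ko + PNa*Nao + PCl*Cli)/(PK*Ki + PNa*Nai + PCl*Clo))
Numer = 21.622, Denom = 160.952
Vm = -53.65 mV


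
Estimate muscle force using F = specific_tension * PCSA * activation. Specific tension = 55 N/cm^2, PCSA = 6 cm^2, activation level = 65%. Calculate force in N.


F = sigma * PCSA * activation
F = 55 * 6 * 0.65
F = 214.5 N


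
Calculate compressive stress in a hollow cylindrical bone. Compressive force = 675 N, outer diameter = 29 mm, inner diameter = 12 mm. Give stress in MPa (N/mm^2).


A = pi*(r_o^2 - r_i^2)
r_o = 14.5 mm, r_i = 6 mm
A = 547.423 mm^2
sigma = F/A = 675 / 547.423
sigma = 1.233 MPa


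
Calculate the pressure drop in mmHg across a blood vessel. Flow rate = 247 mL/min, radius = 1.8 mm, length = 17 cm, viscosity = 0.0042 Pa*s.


dP = 8*mu*L*Q / (pi*r^4)
Q = 247 mL/min = 4.11667e-06 m^3/s
dP = 713.008 Pa = 713.008 / 133.322 mmHg = 5.348 mmHg


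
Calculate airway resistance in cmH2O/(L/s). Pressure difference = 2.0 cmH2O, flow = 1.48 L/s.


R = dP / flow
R = 2.0 / 1.48
R = 1.351 cmH2O/(L/s)


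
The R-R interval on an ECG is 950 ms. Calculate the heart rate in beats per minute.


HR = 60 / RR_interval(s)
RR = 950 ms = 0.95 s
HR = 60 / 0.95 = 63.16 bpm


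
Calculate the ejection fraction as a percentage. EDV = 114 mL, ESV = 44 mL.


SV = EDV - ESV = 114 - 44 = 70 mL
EF = SV/EDV * 100 = 70/114 * 100
EF = 61.4%


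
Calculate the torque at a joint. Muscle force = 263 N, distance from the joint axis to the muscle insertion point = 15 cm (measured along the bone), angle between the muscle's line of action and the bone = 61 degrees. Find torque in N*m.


Torque = F * d * sin(theta)   (moment arm = d*sin(theta))
d = 15 cm = 0.15 m
Torque = 263 * 0.15 * sin(61)
Torque = 34.5 N*m


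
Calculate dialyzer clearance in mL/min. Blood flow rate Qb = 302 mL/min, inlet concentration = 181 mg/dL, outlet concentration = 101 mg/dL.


K = Qb * (Cb_in - Cb_out) / Cb_in
K = 302 * (181 - 101) / 181
K = 133.5 mL/min


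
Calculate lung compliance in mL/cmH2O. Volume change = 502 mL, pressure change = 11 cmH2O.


C = dV / dP
C = 502 / 11
C = 45.64 mL/cmH2O


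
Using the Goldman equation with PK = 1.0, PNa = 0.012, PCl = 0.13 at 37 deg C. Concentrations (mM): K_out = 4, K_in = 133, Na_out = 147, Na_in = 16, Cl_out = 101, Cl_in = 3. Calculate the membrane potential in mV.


Vm = (RT/F)*ln((PK*Ko + PNa*Nao + PCl*Cli)/(PK*Ki + PNa*Nai + PCl*Clo))
Numer = 6.154, Denom = 146.322
Vm = -84.68 mV


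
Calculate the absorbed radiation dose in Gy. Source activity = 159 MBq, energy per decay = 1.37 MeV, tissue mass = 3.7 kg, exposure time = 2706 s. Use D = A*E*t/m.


A = 159 MBq = 1.5900e+08 Bq
E = 1.37 MeV = 2.19474e-13 J
D = A*E*t/m = 1.5900e+08*2.19474e-13*2706/3.7
D = 0.02552 Gy


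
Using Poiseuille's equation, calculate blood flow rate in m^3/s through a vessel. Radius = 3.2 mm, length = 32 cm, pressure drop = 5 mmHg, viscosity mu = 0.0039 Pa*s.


Q = pi*r^4*dP / (8*mu*L)
r = 0.0032 m, L = 0.32 m
dP = 5 mmHg = 666.61 Pa
Q = 2.1995e-05 m^3/s


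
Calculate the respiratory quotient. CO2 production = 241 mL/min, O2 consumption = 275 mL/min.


RQ = VCO2 / VO2
RQ = 241 / 275
RQ = 0.8764


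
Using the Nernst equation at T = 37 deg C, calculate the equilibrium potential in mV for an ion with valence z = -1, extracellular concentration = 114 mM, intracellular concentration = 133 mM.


E = (RT/(zF)) * ln(C_out/C_in)
T = 37 + 273.15 = 310.15 K
E = (8.314 * 310.15 / (-1 * 96485)) * ln(114/133)
E = 4.12 mV


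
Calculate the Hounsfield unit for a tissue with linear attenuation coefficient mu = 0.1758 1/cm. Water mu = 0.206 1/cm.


HU = ((mu_tissue - mu_water) / mu_water) * 1000
HU = ((0.1758 - 0.206) / 0.206) * 1000
HU = -146.6


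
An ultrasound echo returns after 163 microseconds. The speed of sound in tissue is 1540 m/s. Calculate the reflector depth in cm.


depth = c * t / 2
t = 163 us = 1.6300e-04 s
depth = 1540 * 1.6300e-04 / 2
depth = 0.12551 m = 12.551 cm


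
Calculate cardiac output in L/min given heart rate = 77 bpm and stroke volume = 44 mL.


CO = HR * SV
CO = 77 * 44 / 1000
CO = 3.388 L/min


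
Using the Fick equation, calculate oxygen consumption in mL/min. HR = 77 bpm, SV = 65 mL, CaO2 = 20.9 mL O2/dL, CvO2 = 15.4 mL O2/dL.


CO = HR*SV = 77*65/1000 = 5.005 L/min
a-v O2 diff = 20.9 - 15.4 = 5.5 mL/dL
VO2 = CO * (CaO2-CvO2) * 10 dL/L
VO2 = 5.005 * 5.5 * 10
VO2 = 275.3 mL/min


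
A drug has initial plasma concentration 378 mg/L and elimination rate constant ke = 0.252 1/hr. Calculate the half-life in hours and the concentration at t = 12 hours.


t_half = ln(2) / ke = 0.693147 / 0.252 = 2.751 hr
C(t) = C0 * exp(-ke*t) = 378 * exp(-0.252*12)
C(12) = 18.37 mg/L


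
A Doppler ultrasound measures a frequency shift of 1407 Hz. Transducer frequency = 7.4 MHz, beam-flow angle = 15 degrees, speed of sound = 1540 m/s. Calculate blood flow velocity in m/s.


v = fd * c / (2 * f0 * cos(theta))
v = 1407 * 1540 / (2 * 7.4000e+06 * cos(15))
v = 0.1516 m/s


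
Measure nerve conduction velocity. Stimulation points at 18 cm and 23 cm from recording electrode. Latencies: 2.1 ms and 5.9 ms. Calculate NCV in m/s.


Distance = (23 - 18) / 100 = 0.05 m
dt = (5.9 - 2.1) / 1000 = 0.0038 s
NCV = dist / dt = 13.16 m/s


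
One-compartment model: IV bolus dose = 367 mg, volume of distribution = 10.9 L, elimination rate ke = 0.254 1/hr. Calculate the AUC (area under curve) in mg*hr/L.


C0 = Dose/Vd = 367/10.9 = 33.6697 mg/L
AUC = C0/ke = 33.6697/0.254
AUC = 132.6 mg*hr/L


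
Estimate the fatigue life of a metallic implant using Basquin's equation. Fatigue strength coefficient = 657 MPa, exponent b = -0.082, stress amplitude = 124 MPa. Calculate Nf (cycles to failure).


sigma_a = sigma_f' * (2Nf)^b
2Nf = (sigma_a/sigma_f')^(1/b)
2Nf = (124/657)^(1/-0.082)
2Nf = 6.7767356e+08
Nf = 3.3884e+08


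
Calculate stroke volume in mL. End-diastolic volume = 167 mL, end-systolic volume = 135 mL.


SV = EDV - ESV
SV = 167 - 135
SV = 32 mL


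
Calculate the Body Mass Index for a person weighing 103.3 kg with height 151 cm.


BMI = weight / height^2
height = 151 cm = 1.51 m
BMI = 103.3 / 1.51^2
BMI = 45.31 kg/m^2


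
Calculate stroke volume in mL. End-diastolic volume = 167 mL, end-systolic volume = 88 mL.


SV = EDV - ESV
SV = 167 - 88
SV = 79 mL


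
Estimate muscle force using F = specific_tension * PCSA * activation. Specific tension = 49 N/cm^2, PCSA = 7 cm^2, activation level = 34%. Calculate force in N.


F = sigma * PCSA * activation
F = 49 * 7 * 0.34
F = 116.6 N


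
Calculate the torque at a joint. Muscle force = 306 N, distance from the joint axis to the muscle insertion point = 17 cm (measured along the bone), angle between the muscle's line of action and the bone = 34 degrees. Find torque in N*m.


Torque = F * d * sin(theta)   (moment arm = d*sin(theta))
d = 17 cm = 0.17 m
Torque = 306 * 0.17 * sin(34)
Torque = 29.09 N*m


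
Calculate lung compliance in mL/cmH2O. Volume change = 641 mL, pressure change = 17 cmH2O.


C = dV / dP
C = 641 / 17
C = 37.71 mL/cmH2O


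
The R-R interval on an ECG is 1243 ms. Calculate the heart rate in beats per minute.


HR = 60 / RR_interval(s)
RR = 1243 ms = 1.243 s
HR = 60 / 1.243 = 48.27 bpm


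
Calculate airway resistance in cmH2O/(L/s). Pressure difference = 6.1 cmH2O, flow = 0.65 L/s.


R = dP / flow
R = 6.1 / 0.65
R = 9.385 cmH2O/(L/s)


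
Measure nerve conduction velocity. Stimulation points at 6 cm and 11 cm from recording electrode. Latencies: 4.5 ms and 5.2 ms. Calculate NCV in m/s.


Distance = (11 - 6) / 100 = 0.05 m
dt = (5.2 - 4.5) / 1000 = 7.0000e-04 s
NCV = dist / dt = 71.43 m/s


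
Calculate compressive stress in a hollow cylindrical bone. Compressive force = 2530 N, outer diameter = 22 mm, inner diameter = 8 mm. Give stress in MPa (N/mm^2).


A = pi*(r_o^2 - r_i^2)
r_o = 11 mm, r_i = 4 mm
A = 329.867 mm^2
sigma = F/A = 2530 / 329.867
sigma = 7.67 MPa


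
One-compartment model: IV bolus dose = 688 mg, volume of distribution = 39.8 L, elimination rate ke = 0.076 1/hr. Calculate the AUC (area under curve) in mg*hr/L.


C0 = Dose/Vd = 688/39.8 = 17.2864 mg/L
AUC = C0/ke = 17.2864/0.076
AUC = 227.5 mg*hr/L


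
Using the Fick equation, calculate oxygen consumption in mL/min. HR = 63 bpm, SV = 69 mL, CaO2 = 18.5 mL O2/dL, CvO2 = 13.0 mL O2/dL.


CO = HR*SV = 63*69/1000 = 4.347 L/min
a-v O2 diff = 18.5 - 13.0 = 5.5 mL/dL
VO2 = CO * (CaO2-CvO2) * 10 dL/L
VO2 = 4.347 * 5.5 * 10
VO2 = 239.1 mL/min


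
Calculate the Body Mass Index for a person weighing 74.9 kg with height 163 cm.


BMI = weight / height^2
height = 163 cm = 1.63 m
BMI = 74.9 / 1.63^2
BMI = 28.19 kg/m^2


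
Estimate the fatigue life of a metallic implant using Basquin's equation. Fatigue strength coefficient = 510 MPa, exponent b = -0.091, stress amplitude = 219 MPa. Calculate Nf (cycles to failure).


sigma_a = sigma_f' * (2Nf)^b
2Nf = (sigma_a/sigma_f')^(1/b)
2Nf = (219/510)^(1/-0.091)
2Nf = 10823.116
Nf = 5412


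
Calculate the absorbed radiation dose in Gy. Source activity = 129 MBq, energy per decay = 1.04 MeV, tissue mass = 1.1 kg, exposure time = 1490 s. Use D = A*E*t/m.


A = 129 MBq = 1.2900e+08 Bq
E = 1.04 MeV = 1.66608e-13 J
D = A*E*t/m = 1.2900e+08*1.66608e-13*1490/1.1
D = 0.02911 Gy


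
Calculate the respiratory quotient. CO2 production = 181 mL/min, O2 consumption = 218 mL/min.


RQ = VCO2 / VO2
RQ = 181 / 218
RQ = 0.8303


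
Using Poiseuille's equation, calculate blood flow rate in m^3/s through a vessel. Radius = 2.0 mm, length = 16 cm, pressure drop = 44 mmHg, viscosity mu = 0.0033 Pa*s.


Q = pi*r^4*dP / (8*mu*L)
r = 0.002 m, L = 0.16 m
dP = 44 mmHg = 5866.168 Pa
Q = 6.9807e-05 m^3/s
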